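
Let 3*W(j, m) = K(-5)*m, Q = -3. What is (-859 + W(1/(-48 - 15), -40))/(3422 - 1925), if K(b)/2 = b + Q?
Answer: -1937/4491 ≈ -0.43131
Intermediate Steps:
K(b) = -6 + 2*b (K(b) = 2*(b - 3) = 2*(-3 + b) = -6 + 2*b)
W(j, m) = -16*m/3 (W(j, m) = ((-6 + 2*(-5))*m)/3 = ((-6 - 10)*m)/3 = (-16*m)/3 = -16*m/3)
(-859 + W(1/(-48 - 15), -40))/(3422 - 1925) = (-859 - 16/3*(-40))/(3422 - 1925) = (-859 + 640/3)/1497 = -1937/3*1/1497 = -1937/4491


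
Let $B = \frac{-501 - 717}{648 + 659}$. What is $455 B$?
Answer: $- \frac{554190}{1307} \approx -424.02$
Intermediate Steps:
$B = - \frac{1218}{1307} \approx -0.9319$
$455 B = 455 \left(- \frac{1218}{1307}\right) = - \frac{554190}{1307}$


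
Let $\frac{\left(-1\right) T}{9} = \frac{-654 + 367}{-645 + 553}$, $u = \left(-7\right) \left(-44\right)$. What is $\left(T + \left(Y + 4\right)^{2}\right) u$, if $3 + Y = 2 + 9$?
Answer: $\frac{821205}{23} \approx 35705.0$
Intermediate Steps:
$u = 308$
$T = - \frac{2583}{92}$ ($T = - 9 \frac{-654 + 367}{-645 + 553} = - 9 \left(- \frac{287}{-92}\right) = - 9 \left(\left(-287\right) \left(- \frac{1}{92}\right)\right) = \left(-9\right) \frac{287}{92} = - \frac{2583}{92} \approx -28.076$)
$Y = 8$ ($Y = -3 + \left(2 + 9\right) = -3 + 11 = 8$)
$\left(T + \left(Y + 4\right)^{2}\right) u = \left(- \frac{2583}{92} + \left(8 + 4\right)^{2}\right) 308 = \left(- \frac{2583}{92} + 12^{2}\right) 308 = \left(- \frac{2583}{92} + 144\right) 308 = \frac{10665}{92} \cdot 308 = \frac{821205}{23}$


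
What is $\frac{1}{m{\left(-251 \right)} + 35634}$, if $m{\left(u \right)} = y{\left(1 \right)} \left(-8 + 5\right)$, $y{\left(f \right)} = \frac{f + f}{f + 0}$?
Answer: $\frac{1}{35628} \approx 2.8068 \cdot 10^{-5}$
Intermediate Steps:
$y{\left(f \right)} = 2$ ($y{\left(f \right)} = \frac{2 f}{f} = 2$)
$m{\left(u \right)} = -6$ ($m{\left(u \right)} = 2 \left(-8 + 5\right) = 2 \left(-3\right) = -6$)
$\frac{1}{m{\left(-251 \right)} + 35634} = \frac{1}{-6 + 35634} = \frac{1}{35628}$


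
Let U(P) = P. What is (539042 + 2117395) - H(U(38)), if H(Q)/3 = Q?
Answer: 2656323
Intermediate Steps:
H(Q) = 3*Q
(539042 + 2117395) - H(U(38)) = (539042 + 2117395) - 3*38 = 2656437 - 1*114 = 2656437 - 114 = 2656323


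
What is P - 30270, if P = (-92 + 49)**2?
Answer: -28421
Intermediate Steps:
P = 1849 (P = (-43)**2 = 1849)
P - 30270 = 1849 - 30270 = -28421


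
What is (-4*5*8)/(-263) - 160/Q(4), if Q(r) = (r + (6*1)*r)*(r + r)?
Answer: -195/1841 ≈ -0.10592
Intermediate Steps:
Q(r) = 14*r² (Q(r) = (r + 6*r)*(2*r) = (7*r)*(2*r) = 14*r²)
(-4*5*8)/(-263) - 160/Q(4) = (-4*5*8)/(-263) - 160/(14*4²) = -20*8*(-1/263) - 160/(14*16) = -160*(-1/263) - 160/224 = 160/263 - 160*1/224 = 160/263 - 5/7 = -195/1841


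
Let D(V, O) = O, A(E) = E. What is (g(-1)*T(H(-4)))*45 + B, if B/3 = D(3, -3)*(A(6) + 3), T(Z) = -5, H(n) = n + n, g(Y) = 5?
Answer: -1206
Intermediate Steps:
H(n) = 2*n
B = -81 (B = 3*(-3*(6 + 3)) = 3*(-3*9) = 3*(-27) = -81)
(g(-1)*T(H(-4)))*45 + B = (5*(-5))*45 - 81 = -25*45 - 81 = -1125 - 81 = -1206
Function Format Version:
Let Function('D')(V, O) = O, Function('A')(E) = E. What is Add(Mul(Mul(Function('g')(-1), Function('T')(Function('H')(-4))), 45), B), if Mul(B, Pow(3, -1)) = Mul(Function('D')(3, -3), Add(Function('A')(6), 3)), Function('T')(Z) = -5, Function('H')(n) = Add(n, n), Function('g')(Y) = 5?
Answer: -1206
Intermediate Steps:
Function('H')(n) = Mul(2, n)
B = -81 (B = Mul(3, Mul(-3, Add(6, 3))) = Mul(3, Mul(-3, 9)) = Mul(3, -27) = -81)
Add(Mul(Mul(Function('g')(-1), Function('T')(Function('H')(-4))), 45), B) = Add(Mul(Mul(5, -5), 45), -81) = Add(Mul(-25, 45), -81) = Add(-1125, -81) = -1206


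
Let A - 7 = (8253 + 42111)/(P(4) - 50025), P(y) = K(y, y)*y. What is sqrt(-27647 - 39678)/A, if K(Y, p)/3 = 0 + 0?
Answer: 83375*I*sqrt(2693)/99937 ≈ 43.294*I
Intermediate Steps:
K(Y, p) = 0 (K(Y, p) = 3*(0 + 0) = 3*0 = 0)
P(y) = 0 (P(y) = 0*y = 0)
A = 99937/16675 (A = 7 + (8253 + 42111)/(0 - 50025) = 7 + 50364/(-50025) = 7 + 50364*(-1/50025) = 7 - 16788/16675 = 99937/16675 ≈ 5.9932)
sqrt(-27647 - 39678)/A = sqrt(-27647 - 39678)/(99937/16675) = sqrt(-67325)*(16675/99937) = (5*I*sqrt(2693))*(16675/99937) = 83375*I*sqrt(2693)/99937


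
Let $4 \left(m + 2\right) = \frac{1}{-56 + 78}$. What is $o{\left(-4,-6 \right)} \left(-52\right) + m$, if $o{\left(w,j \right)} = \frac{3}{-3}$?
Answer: $\frac{4401}{88} \approx 50.011$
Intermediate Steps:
$o{\left(w,j \right)} = -1$ ($o{\left(w,j \right)} = 3 \left(- \frac{1}{3}\right) = -1$)
$m = - \frac{175}{88}$ ($m = -2 + \frac{1}{4 \left(-56 + 78\right)} = -2 + \frac{1}{4 \cdot 22} = -2 + \frac{1}{4} \cdot \frac{1}{22} = -2 + \frac{1}{88} = - \frac{175}{88} \approx -1.9886$)
$o{\left(-4,-6 \right)} \left(-52\right) + m = \left(-1\right) \left(-52\right) - \frac{175}{88} = 52 - \frac{175}{88} = \frac{4401}{88}$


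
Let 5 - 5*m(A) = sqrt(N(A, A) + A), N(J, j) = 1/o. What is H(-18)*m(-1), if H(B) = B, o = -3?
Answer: -18 + 12*I*sqrt(3)/5 ≈ -18.0 + 4.1569*I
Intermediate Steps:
N(J, j) = -1/3 (N(J, j) = 1/(-3) = -1/3)
m(A) = 1 - sqrt(-1/3 + A)/5
H(-18)*m(-1) = -18*(1 - sqrt(-3 + 9*(-1))/15) = -18*(1 - sqrt(-3 - 9)/15) = -18*(1 - 2*I*sqrt(3)/15) = -18 + 12*I*sqrt(3)/5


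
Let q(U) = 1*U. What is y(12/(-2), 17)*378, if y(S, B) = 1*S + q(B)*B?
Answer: 106974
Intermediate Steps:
q(U) = U
y(S, B) = S + B² (y(S, B) = 1*S + B*B = S + B²)
y(12/(-2), 17)*378 = (12/(-2) + 17²)*378 = (12*(-½) + 289)*378 = (-6 + 289)*378 = 283*378 = 106974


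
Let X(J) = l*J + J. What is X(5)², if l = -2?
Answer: 25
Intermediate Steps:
X(J) = -J (X(J) = -2*J + J = -J)
X(5)² = (-1*5)² = (-5)² = 25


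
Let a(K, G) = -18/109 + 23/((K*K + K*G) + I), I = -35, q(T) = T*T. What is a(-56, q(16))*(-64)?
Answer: 13103168/1224615 ≈ 10.700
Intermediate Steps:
q(T) = T²
a(K, G) = -18/109 + 23/(-35 + K² + G*K) (a(K, G) = -18/109 + 23/((K*K + K*G) - 35) = -18*1/109 + 23/((K² + G*K) - 35) = -18/109 + 23/(-35 + K² + G*K))
a(-56, q(16))*(-64) = ((3137 - 18*(-56)² - 18*16²*(-56))/(109*(-35 + (-56)² + 16²*(-56))))*(-64) = ((3137 - 18*3136 - 18*256*(-56))/(109*(-35 + 3136 + 256*(-56))))*(-64) = ((3137 - 56448 + 258048)/(109*(-35 + 3136 - 14336)))*(-64) = ((1/109)*204737/(-11235))*(-64) = ((1/109)*(-1/11235)*204737)*(-64) = -204737/1224615*(-64) = 13103168/1224615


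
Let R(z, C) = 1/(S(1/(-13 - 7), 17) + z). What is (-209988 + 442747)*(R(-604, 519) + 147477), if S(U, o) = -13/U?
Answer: 274612786931/8 ≈ 3.4327e+10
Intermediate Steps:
R(z, C) = 1/(260 + z) (R(z, C) = 1/(-13/(1/(-13 - 7)) + z) = 1/(-13/(1/(-20)) + z) = 1/(-13/(-1/20) + z) = 1/(-13*(-20) + z) = 1/(260 + z))
(-209988 + 442747)*(R(-604, 519) + 147477) = (-209988 + 442747)*(1/(260 - 604) + 147477) = 232759*(1/(-344) + 147477) = 232759*(-1/344 + 147477) = 232759*(50732087/344) = 274612786931/8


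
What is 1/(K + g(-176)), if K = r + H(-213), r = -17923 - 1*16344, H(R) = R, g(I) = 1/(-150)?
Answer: -150/5172001 ≈ -2.9002e-5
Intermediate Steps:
g(I) = -1/150
r = -34267 (r = -17923 - 16344 = -34267)
K = -34480 (K = -34267 - 213 = -34480)
1/(K + g(-176)) = 1/(-34480 - 1/150) = 1/(-5172001/150) = -150/5172001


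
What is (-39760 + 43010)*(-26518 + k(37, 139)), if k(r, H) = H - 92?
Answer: -86030750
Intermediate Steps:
k(r, H) = -92 + H
(-39760 + 43010)*(-26518 + k(37, 139)) = (-39760 + 43010)*(-26518 + (-92 + 139)) = 3250*(-26518 + 47) = 3250*(-26471) = -86030750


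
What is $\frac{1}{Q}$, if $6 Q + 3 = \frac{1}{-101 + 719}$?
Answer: $- \frac{3708}{1853} \approx -2.0011$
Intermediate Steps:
$Q = - \frac{1853}{3708}$ ($Q = - \frac{1}{2} + \frac{1}{6 \left(-101 + 719\right)} = - \frac{1}{2} + \frac{1}{6 \cdot 618} = - \frac{1}{2} + \frac{1}{6} \cdot \frac{1}{618} = - \frac{1}{2} + \frac{1}{3708} = - \frac{1853}{3708} \approx -0.49973$)
$\frac{1}{Q} = \frac{1}{- \frac{1853}{3708}} = - \frac{3708}{1853}$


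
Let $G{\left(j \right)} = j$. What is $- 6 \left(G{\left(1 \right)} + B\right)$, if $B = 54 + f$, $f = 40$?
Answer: $-570$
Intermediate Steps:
$B = 94$ ($B = 54 + 40 = 94$)
$- 6 \left(G{\left(1 \right)} + B\right) = - 6 \left(1 + 94\right) = \left(-6\right) 95 = -570$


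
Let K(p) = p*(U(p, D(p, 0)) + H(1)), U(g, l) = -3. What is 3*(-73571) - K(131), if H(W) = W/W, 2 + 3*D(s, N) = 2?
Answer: -220451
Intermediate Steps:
D(s, N) = 0 (D(s, N) = -2/3 + (1/3)*2 = -2/3 + 2/3 = 0)
H(W) = 1
K(p) = -2*p (K(p) = p*(-3 + 1) = p*(-2) = -2*p)
3*(-73571) - K(131) = 3*(-73571) - (-2)*131 = -220713 - 1*(-262) = -220713 + 262 = -220451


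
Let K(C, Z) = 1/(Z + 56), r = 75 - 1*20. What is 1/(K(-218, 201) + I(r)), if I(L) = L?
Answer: 257/14136 ≈ 0.018181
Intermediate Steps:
r = 55 (r = 75 - 20 = 55)
K(C, Z) = 1/(56 + Z)
1/(K(-218, 201) + I(r)) = 1/(1/(56 + 201) + 55) = 1/(1/257 + 55) = 1/(14136/257) = 257/14136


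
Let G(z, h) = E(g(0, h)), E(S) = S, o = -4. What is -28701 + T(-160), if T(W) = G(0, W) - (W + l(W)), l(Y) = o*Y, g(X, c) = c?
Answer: -29341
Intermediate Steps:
l(Y) = -4*Y
G(z, h) = h
T(W) = 4*W (T(W) = W - (W - 4*W) = W - (-3)*W = W + 3*W = 4*W)
-28701 + T(-160) = -28701 + 4*(-160) = -28701 - 640 = -29341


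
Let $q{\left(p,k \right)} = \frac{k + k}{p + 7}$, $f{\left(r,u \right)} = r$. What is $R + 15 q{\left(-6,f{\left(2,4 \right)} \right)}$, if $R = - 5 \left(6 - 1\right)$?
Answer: $35$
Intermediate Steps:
$q{\left(p,k \right)} = \frac{2 k}{7 + p}$
$R = -25$ ($R = \left(-5\right) 5 = -25$)
$R + 15 q{\left(-6,f{\left(2,4 \right)} \right)} = -25 + 15 \cdot 2 \cdot 2 \frac{1}{7 - 6} = -25 + 15 \cdot 2 \cdot 2 \cdot 1^{-1} = -25 + 15 \cdot 2 \cdot 2 \cdot 1 = -25 + 15 \cdot 4 = -25 + 60 = 35$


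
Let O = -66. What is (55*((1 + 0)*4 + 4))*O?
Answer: -29040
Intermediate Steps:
(55*((1 + 0)*4 + 4))*O = (55*((1 + 0)*4 + 4))*(-66) = (55*(1*4 + 4))*(-66) = (55*(4 + 4))*(-66) = (55*8)*(-66) = 440*(-66) = -29040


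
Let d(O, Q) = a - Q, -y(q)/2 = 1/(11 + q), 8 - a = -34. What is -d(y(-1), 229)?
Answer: 187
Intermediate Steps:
a = 42 (a = 8 - 1*(-34) = 8 + 34 = 42)
y(q) = -2/(11 + q)
d(O, Q) = 42 - Q
-d(y(-1), 229) = -(42 - 1*229) = -(42 - 229) = -1*(-187) = 187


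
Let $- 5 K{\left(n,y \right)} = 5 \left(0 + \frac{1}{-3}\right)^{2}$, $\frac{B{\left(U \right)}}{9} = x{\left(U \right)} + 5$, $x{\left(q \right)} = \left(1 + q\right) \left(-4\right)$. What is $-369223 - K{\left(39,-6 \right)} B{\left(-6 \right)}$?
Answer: $-369198$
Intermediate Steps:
$x{\left(q \right)} = -4 - 4 q$
$B{\left(U \right)} = 9 - 36 U$ ($B{\left(U \right)} = 9 \left(\left(-4 - 4 U\right) + 5\right) = 9 \left(1 - 4 U\right) = 9 - 36 U$)
$K{\left(n,y \right)} = - \frac{1}{9}$ ($K{\left(n,y \right)} = - \frac{5 \left(0 + \frac{1}{-3}\right)^{2}}{5} = - \frac{5 \left(0 - \frac{1}{3}\right)^{2}}{5} = - \frac{5 \left(- \frac{1}{3}\right)^{2}}{5} = - \frac{5 \cdot \frac{1}{9}}{5} = \left(- \frac{1}{5}\right) \frac{5}{9} = - \frac{1}{9}$)
$-369223 - K{\left(39,-6 \right)} B{\left(-6 \right)} = -369223 - - \frac{9 - -216}{9} = -369223 - - \frac{9 + 216}{9} = -369223 - \left(- \frac{1}{9}\right) 225 = -369223 - -25 = -369223 + 25 = -369198$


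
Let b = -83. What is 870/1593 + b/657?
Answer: 16273/38763 ≈ 0.41981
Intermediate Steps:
870/1593 + b/657 = 870/1593 - 83/657 = 870*(1/1593) - 83*1/657 = 290/531 - 83/657 = 16273/38763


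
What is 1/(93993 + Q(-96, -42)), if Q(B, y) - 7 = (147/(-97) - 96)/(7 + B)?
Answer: 8633/811511459 ≈ 1.0638e-5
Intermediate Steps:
Q(B, y) = 7 - 9459/(97*(7 + B)) (Q(B, y) = 7 + (147/(-97) - 96)/(7 + B) = 7 + (147*(-1/97) - 96)/(7 + B) = 7 + (-147/97 - 96)/(7 + B) = 7 - 9459/(97*(7 + B)))
1/(93993 + Q(-96, -42)) = 1/(93993 + (-4706 + 679*(-96))/(97*(7 - 96))) = 1/(93993 + (1/97)*(-4706 - 65184)/(-89)) = 1/(93993 + (1/97)*(-1/89)*(-69890)) = 1/(93993 + 69890/8633) = 1/(811511459/8633) = 8633/811511459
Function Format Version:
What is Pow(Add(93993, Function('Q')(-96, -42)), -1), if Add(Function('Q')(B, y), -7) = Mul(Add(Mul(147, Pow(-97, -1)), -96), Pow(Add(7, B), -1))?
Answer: Rational(8633, 811511459) ≈ 1.0638e-5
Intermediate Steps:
Function('Q')(B, y) = Add(7, Mul(Rational(-9459, 97), Pow(Add(7, B), -1))) (Function('Q')(B, y) = Add(7, Mul(Add(Mul(147, Pow(-97, -1)), -96), Pow(Add(7, B), -1))) = Add(7, Mul(Add(Mul(147, Rational(-1, 97)), -96), Pow(Add(7, B), -1))) = Add(7, Mul(Add(Rational(-147, 97), -96), Pow(Add(7, B), -1))) = Add(7, Mul(Rational(-9459, 97), Pow(Add(7, B), -1))))
Pow(Add(93993, Function('Q')(-96, -42)), -1) = Pow(Add(93993, Mul(Rational(1, 97), Pow(Add(7, -96), -1), Add(-4706, Mul(679, -96)))), -1) = Pow(Add(93993, Mul(Rational(1, 97), Pow(-89, -1), Add(-4706, -65184))), -1) = Pow(Add(93993, Mul(Rational(1, 97), Rational(-1, 89), -69890)), -1) = Pow(Add(93993, Rational(69890, 8633)), -1) = Pow(Rational(811511459, 8633), -1) = Rational(8633, 811511459)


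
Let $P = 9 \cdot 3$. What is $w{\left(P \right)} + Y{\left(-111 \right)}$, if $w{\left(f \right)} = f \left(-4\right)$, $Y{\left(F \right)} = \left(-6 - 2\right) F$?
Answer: $780$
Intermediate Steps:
$Y{\left(F \right)} = - 8 F$
$P = 27$
$w{\left(f \right)} = - 4 f$
$w{\left(P \right)} + Y{\left(-111 \right)} = \left(-4\right) 27 - -888 = -108 + 888 = 780$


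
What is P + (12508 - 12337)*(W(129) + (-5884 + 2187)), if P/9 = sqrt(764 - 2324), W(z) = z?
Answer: -610128 + 18*I*sqrt(390) ≈ -6.1013e+5 + 355.47*I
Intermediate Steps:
P = 18*I*sqrt(390) (P = 9*sqrt(764 - 2324) = 9*sqrt(-1560) = 9*(2*I*sqrt(390)) = 18*I*sqrt(390) ≈ 355.47*I)
P + (12508 - 12337)*(W(129) + (-5884 + 2187)) = 18*I*sqrt(390) + (12508 - 12337)*(129 + (-5884 + 2187)) = 18*I*sqrt(390) + 171*(129 - 3697) = 18*I*sqrt(390) + 171*(-3568) = 18*I*sqrt(390) - 610128 = -610128 + 18*I*sqrt(390)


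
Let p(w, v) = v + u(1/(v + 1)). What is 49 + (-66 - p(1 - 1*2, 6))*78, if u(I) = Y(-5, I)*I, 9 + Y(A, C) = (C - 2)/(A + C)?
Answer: -651046/119 ≈ -5471.0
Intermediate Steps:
Y(A, C) = -9 + (-2 + C)/(A + C) (Y(A, C) = -9 + (C - 2)/(A + C) = -9 + (-2 + C)/(A + C))
u(I) = I*(43 - 8*I)/(-5 + I) (u(I) = ((-2 - 9*(-5) - 8*I)/(-5 + I))*I = ((-2 + 45 - 8*I)/(-5 + I))*I = ((43 - 8*I)/(-5 + I))*I = I*(43 - 8*I)/(-5 + I))
p(w, v) = v + (43 - 8/(1 + v))/((1 + v)*(-5 + 1/(1 + v))) (p(w, v) = v + (43 - 8/(v + 1))/((v + 1)*(-5 + 1/(v + 1))) = v + (43 - 8/(1 + v))/((1 + v)*(-5 + 1/(1 + v))))
49 + (-66 - p(1 - 1*2, 6))*78 = 49 + (-66 - (-35 - 43*6 + 6*(1 + 6)*(4 + 5*6))/((1 + 6)*(4 + 5*6)))*78 = 49 + (-66 - (-35 - 258 + 6*7*(4 + 30))/(7*(4 + 30)))*78 = 49 + (-66 - (-35 - 258 + 6*7*34)/(7*34))*78 = 49 + (-66 - (-35 - 258 + 1428)/(7*34))*78 = 49 + (-66 - 1135/(7*34))*78 = 49 + (-66 - 1*1135/238)*78 = 49 + (-66 - 1135/238)*78 = 49 - 16843/238*78 = 49 - 656877/119 = -651046/119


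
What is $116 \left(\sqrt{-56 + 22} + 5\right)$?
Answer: $580 + 116 i \sqrt{34} \approx 580.0 + 676.39 i$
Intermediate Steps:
$116 \left(\sqrt{-56 + 22} + 5\right) = 116 \left(\sqrt{-34} + 5\right) = 116 \left(i \sqrt{34} + 5\right) = 116 \left(5 + i \sqrt{34}\right) = 580 + 116 i \sqrt{34}$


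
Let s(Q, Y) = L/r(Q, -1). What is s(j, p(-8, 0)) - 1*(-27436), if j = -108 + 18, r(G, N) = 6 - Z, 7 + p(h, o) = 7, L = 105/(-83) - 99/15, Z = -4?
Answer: 56928068/2075 ≈ 27435.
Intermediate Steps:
L = -3264/415 (L = 105*(-1/83) - 99*1/15 = -105/83 - 33/5 = -3264/415 ≈ -7.8651)
p(h, o) = 0 (p(h, o) = -7 + 7 = 0)
r(G, N) = 10 (r(G, N) = 6 - 1*(-4) = 6 + 4 = 10)
j = -90
s(Q, Y) = -1632/2075 (s(Q, Y) = -3264/415/10 = -3264/415*⅒ = -1632/2075)
s(j, p(-8, 0)) - 1*(-27436) = -1632/2075 - 1*(-27436) = -1632/2075 + 27436 = 56928068/2075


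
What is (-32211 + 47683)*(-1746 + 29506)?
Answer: 429502720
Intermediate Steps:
(-32211 + 47683)*(-1746 + 29506) = 15472*27760 = 429502720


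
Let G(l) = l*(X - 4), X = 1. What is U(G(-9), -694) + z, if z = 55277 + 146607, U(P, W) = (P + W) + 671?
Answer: 201888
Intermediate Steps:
G(l) = -3*l (G(l) = l*(1 - 4) = l*(-3) = -3*l)
U(P, W) = 671 + P + W
z = 201884
U(G(-9), -694) + z = (671 - 3*(-9) - 694) + 201884 = (671 + 27 - 694) + 201884 = 4 + 201884 = 201888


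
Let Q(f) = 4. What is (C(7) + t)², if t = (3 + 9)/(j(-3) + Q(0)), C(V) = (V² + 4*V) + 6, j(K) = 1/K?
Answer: 900601/121 ≈ 7443.0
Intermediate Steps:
j(K) = 1/K
C(V) = 6 + V² + 4*V
t = 36/11 (t = (3 + 9)/(1/(-3) + 4) = 12/(-⅓ + 4) = 12/(11/3) = 12*(3/11) = 36/11 ≈ 3.2727)
(C(7) + t)² = ((6 + 7² + 4*7) + 36/11)² = ((6 + 49 + 28) + 36/11)² = (83 + 36/11)² = (949/11)² = 900601/121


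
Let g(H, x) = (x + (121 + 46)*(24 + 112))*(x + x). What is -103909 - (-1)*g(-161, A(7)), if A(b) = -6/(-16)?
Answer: -2779991/32 ≈ -86875.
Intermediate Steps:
A(b) = 3/8 (A(b) = -6*(-1/16) = 3/8)
g(H, x) = 2*x*(22712 + x) (g(H, x) = (x + 167*136)*(2*x) = (x + 22712)*(2*x) = (22712 + x)*(2*x) = 2*x*(22712 + x))
-103909 - (-1)*g(-161, A(7)) = -103909 - (-1)*2*(3/8)*(22712 + 3/8) = -103909 - (-1)*2*(3/8)*(181699/8) = -103909 - (-1)*545097/32 = -103909 - 1*(-545097/32) = -103909 + 545097/32 = -2779991/32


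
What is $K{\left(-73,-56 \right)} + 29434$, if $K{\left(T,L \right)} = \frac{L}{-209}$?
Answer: $\frac{6151762}{209} \approx 29434.0$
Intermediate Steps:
$K{\left(T,L \right)} = - \frac{L}{209}$ ($K{\left(T,L \right)} = L \left(- \frac{1}{209}\right) = - \frac{L}{209}$)
$K{\left(-73,-56 \right)} + 29434 = \left(- \frac{1}{209}\right) \left(-56\right) + 29434 = \frac{56}{209} + 29434 = \frac{6151762}{209}$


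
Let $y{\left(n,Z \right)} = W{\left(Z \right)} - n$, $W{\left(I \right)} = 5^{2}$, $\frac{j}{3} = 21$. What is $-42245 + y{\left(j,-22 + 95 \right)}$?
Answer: $-42283$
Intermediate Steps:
$j = 63$ ($j = 3 \cdot 21 = 63$)
$W{\left(I \right)} = 25$
$y{\left(n,Z \right)} = 25 - n$
$-42245 + y{\left(j,-22 + 95 \right)} = -42245 + \left(25 - 63\right) = -42245 - 38 = -42283$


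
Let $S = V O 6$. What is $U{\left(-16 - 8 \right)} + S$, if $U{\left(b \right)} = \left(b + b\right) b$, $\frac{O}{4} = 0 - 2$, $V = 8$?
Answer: $768$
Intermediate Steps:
$O = -8$ ($O = 4 \left(0 - 2\right) = 4 \left(-2\right) = -8$)
$S = -384$ ($S = 8 \left(-8\right) 6 = \left(-64\right) 6 = -384$)
$U{\left(b \right)} = 2 b^{2}$ ($U{\left(b \right)} = 2 b b = 2 b^{2}$)
$U{\left(-16 - 8 \right)} + S = 2 \left(-16 - 8\right)^{2} - 384 = 2 \left(-24\right)^{2} - 384 = 2 \cdot 576 - 384 = 1152 - 384 = 768$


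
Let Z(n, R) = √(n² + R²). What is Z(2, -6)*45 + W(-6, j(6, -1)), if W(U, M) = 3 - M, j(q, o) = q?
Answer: -3 + 90*√10 ≈ 281.60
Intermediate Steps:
Z(n, R) = √(R² + n²)
Z(2, -6)*45 + W(-6, j(6, -1)) = √((-6)² + 2²)*45 + (3 - 1*6) = √(36 + 4)*45 + (3 - 6) = √40*45 - 3 = (2*√10)*45 - 3 = 90*√10 - 3 = -3 + 90*√10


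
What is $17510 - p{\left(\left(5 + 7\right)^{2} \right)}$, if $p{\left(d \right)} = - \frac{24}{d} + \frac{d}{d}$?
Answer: $\frac{105055}{6} \approx 17509.0$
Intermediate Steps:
$p{\left(d \right)} = 1 - \frac{24}{d}$ ($p{\left(d \right)} = - \frac{24}{d} + 1 = 1 - \frac{24}{d}$)
$17510 - p{\left(\left(5 + 7\right)^{2} \right)} = 17510 - \frac{-24 + \left(5 + 7\right)^{2}}{\left(5 + 7\right)^{2}} = 17510 - \frac{-24 + 12^{2}}{12^{2}} = 17510 - \frac{-24 + 144}{144} = 17510 - \frac{1}{144} \cdot 120 = 17510 - \frac{5}{6} = \frac{105055}{6}$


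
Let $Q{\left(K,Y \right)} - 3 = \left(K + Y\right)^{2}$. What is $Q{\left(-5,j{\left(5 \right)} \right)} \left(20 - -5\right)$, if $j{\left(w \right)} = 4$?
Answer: $100$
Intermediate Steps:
$Q{\left(K,Y \right)} = 3 + \left(K + Y\right)^{2}$
$Q{\left(-5,j{\left(5 \right)} \right)} \left(20 - -5\right) = \left(3 + \left(-5 + 4\right)^{2}\right) \left(20 - -5\right) = \left(3 + \left(-1\right)^{2}\right) \left(20 + 5\right) = \left(3 + 1\right) 25 = 4 \cdot 25 = 100$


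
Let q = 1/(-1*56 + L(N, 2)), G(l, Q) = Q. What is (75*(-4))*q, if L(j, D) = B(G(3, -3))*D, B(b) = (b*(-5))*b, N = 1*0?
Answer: 150/73 ≈ 2.0548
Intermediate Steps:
N = 0
B(b) = -5*b**2 (B(b) = (-5*b)*b = -5*b**2)
L(j, D) = -45*D (L(j, D) = (-5*(-3)**2)*D = (-5*9)*D = -45*D)
q = -1/146 (q = 1/(-1*56 - 45*2) = 1/(-56 - 90) = 1/(-146) = -1/146 ≈ -0.0068493)
(75*(-4))*q = (75*(-4))*(-1/146) = -300*(-1/146) = 150/73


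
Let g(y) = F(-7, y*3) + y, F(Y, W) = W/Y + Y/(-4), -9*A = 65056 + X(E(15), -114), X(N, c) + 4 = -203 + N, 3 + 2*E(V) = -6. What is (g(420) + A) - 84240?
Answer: -3283315/36 ≈ -91203.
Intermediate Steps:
E(V) = -9/2 (E(V) = -3/2 + (½)*(-6) = -3/2 - 3 = -9/2)
X(N, c) = -207 + N (X(N, c) = -4 + (-203 + N) = -207 + N)
A = -129689/18 (A = -(65056 + (-207 - 9/2))/9 = -(65056 - 423/2)/9 = -⅑*129689/2 = -129689/18 ≈ -7204.9)
F(Y, W) = -Y/4 + W/Y (F(Y, W) = W/Y + Y*(-¼) = W/Y - Y/4 = -Y/4 + W/Y)
g(y) = 7/4 + 4*y/7 (g(y) = (-¼*(-7) + (y*3)/(-7)) + y = (7/4 + (3*y)*(-⅐)) + y = (7/4 - 3*y/7) + y = 7/4 + 4*y/7)
(g(420) + A) - 84240 = ((7/4 + (4/7)*420) - 129689/18) - 84240 = ((7/4 + 240) - 129689/18) - 84240 = (967/4 - 129689/18) - 84240 = -250675/36 - 84240 = -3283315/36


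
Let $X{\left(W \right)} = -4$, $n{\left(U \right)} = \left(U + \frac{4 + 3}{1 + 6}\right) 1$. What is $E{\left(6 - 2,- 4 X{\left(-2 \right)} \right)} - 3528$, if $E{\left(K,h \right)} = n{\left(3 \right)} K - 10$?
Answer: $-3522$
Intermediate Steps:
$n{\left(U \right)} = 1 + U$ ($n{\left(U \right)} = \left(U + \frac{7}{7}\right) 1 = \left(U + 7 \cdot \frac{1}{7}\right) 1 = \left(U + 1\right) 1 = \left(1 + U\right) 1 = 1 + U$)
$E{\left(K,h \right)} = -10 + 4 K$ ($E{\left(K,h \right)} = \left(1 + 3\right) K - 10 = 4 K - 10 = -10 + 4 K$)
$E{\left(6 - 2,- 4 X{\left(-2 \right)} \right)} - 3528 = \left(-10 + 4 \left(6 - 2\right)\right) - 3528 = \left(-10 + 4 \cdot 4\right) - 3528 = \left(-10 + 16\right) - 3528 = 6 - 3528 = -3522$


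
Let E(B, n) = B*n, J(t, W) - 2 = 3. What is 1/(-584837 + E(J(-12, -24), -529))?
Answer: -1/587482 ≈ -1.7022e-6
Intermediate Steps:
J(t, W) = 5 (J(t, W) = 2 + 3 = 5)
1/(-584837 + E(J(-12, -24), -529)) = 1/(-584837 + 5*(-529)) = 1/(-584837 - 2645) = 1/(-587482) = -1/587482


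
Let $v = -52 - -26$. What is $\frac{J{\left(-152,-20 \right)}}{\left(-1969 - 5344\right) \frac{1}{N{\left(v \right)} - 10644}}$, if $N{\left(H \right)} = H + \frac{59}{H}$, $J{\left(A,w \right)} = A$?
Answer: $- \frac{21088404}{95069} \approx -221.82$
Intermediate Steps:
$v = -26$ ($v = -52 + 26 = -26$)
$\frac{J{\left(-152,-20 \right)}}{\left(-1969 - 5344\right) \frac{1}{N{\left(v \right)} - 10644}} = - \frac{152}{\left(-1969 - 5344\right) \frac{1}{\left(-26 + \frac{59}{-26}\right) - 10644}} = - \frac{152}{\left(-7313\right) \frac{1}{\left(-26 + 59 \left(- \frac{1}{26}\right)\right) - 10644}} = - \frac{152}{\left(-7313\right) \frac{1}{\left(-26 - \frac{59}{26}\right) - 10644}} = - \frac{152}{\left(-7313\right) \frac{1}{- \frac{735}{26} - 10644}} = - \frac{152}{\left(-7313\right) \frac{1}{- \frac{277479}{26}}} = - \frac{152}{\left(-7313\right) \left(- \frac{26}{277479}\right)} = - \frac{152}{\frac{190138}{277479}} = \left(-152\right) \frac{277479}{190138} = - \frac{21088404}{95069}$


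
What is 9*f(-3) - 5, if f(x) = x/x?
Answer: 4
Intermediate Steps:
f(x) = 1
9*f(-3) - 5 = 9*1 - 5 = 9 - 5 = 4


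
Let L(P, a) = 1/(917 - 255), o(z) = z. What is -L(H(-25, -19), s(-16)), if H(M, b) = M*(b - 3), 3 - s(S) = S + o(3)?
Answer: -1/662 ≈ -0.0015106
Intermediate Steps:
s(S) = -S (s(S) = 3 - (S + 3) = 3 - (3 + S) = 3 + (-3 - S) = -S)
H(M, b) = M*(-3 + b)
L(P, a) = 1/662
-L(H(-25, -19), s(-16)) = -1*1/662 = -1/662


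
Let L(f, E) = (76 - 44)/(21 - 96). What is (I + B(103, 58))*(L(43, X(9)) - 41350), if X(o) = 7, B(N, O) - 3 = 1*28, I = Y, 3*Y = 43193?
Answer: -134242092652/225 ≈ -5.9663e+8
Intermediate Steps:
Y = 43193/3 (Y = (1/3)*43193 = 43193/3 ≈ 14398.)
I = 43193/3 ≈ 14398.
B(N, O) = 31 (B(N, O) = 3 + 1*28 = 3 + 28 = 31)
L(f, E) = -32/75 (L(f, E) = 32/(-75) = 32*(-1/75) = -32/75)
(I + B(103, 58))*(L(43, X(9)) - 41350) = (43193/3 + 31)*(-32/75 - 41350) = (43286/3)*(-3101282/75) = -134242092652/225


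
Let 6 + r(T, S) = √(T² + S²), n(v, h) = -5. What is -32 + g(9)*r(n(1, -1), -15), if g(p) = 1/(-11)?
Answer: -346/11 - 5*√10/11 ≈ -32.892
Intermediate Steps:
r(T, S) = -6 + √(S² + T²) (r(T, S) = -6 + √(T² + S²) = -6 + √(S² + T²))
g(p) = -1/11
-32 + g(9)*r(n(1, -1), -15) = -32 - (-6 + √((-15)² + (-5)²))/11 = -32 - (-6 + √(225 + 25))/11 = -32 - (-6 + √250)/11 = -32 - (-6 + 5*√10)/11 = -32 + (6/11 - 5*√10/11) = -346/11 - 5*√10/11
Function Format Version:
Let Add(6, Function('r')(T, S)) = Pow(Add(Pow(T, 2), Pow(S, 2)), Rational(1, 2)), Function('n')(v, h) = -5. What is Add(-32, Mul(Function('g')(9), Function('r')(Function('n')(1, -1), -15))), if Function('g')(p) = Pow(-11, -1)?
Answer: Add(Rational(-346, 11), Mul(Rational(-5, 11), Pow(10, Rational(1, 2)))) ≈ -32.892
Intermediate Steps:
Function('r')(T, S) = Add(-6, Pow(Add(Pow(S, 2), Pow(T, 2)), Rational(1, 2))) (Function('r')(T, S) = Add(-6, Pow(Add(Pow(T, 2), Pow(S, 2)), Rational(1, 2))) = Add(-6, Pow(Add(Pow(S, 2), Pow(T, 2)), Rational(1, 2))))
Function('g')(p) = Rational(-1, 11)
Add(-32, Mul(Function('g')(9), Function('r')(Function('n')(1, -1), -15))) = Add(-32, Mul(Rational(-1, 11), Add(-6, Pow(Add(Pow(-15, 2), Pow(-5, 2)), Rational(1, 2))))) = Add(-32, Mul(Rational(-1, 11), Add(-6, Pow(Add(225, 25), Rational(1, 2))))) = Add(-32, Mul(Rational(-1, 11), Add(-6, Pow(250, Rational(1, 2))))) = Add(-32, Mul(Rational(-1, 11), Add(-6, Mul(5, Pow(10, Rational(1, 2)))))) = Add(-32, Add(Rational(6, 11), Mul(Rational(-5, 11), Pow(10, Rational(1, 2))))) = Add(Rational(-346, 11), Mul(Rational(-5, 11), Pow(10, Rational(1, 2))))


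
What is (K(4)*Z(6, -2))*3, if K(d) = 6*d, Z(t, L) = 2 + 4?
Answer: 432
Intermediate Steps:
Z(t, L) = 6
(K(4)*Z(6, -2))*3 = ((6*4)*6)*3 = (24*6)*3 = 144*3 = 432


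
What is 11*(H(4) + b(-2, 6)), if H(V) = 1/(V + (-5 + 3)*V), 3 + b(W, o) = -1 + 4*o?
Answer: 869/4 ≈ 217.25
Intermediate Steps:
b(W, o) = -4 + 4*o (b(W, o) = -3 + (-1 + 4*o) = -4 + 4*o)
H(V) = -1/V (H(V) = 1/(V - 2*V) = 1/(-V) = -1/V)
11*(H(4) + b(-2, 6)) = 11*(-1/4 + (-4 + 4*6)) = 11*(-1*¼ + (-4 + 24)) = 11*(-¼ + 20) = 11*(79/4) = 869/4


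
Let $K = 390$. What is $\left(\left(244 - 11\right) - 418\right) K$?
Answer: $-72150$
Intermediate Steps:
$\left(\left(244 - 11\right) - 418\right) K = \left(\left(244 - 11\right) - 418\right) 390 = \left(233 - 418\right) 390 = \left(-185\right) 390 = -72150$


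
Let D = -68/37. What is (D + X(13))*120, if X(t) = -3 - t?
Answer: -79200/37 ≈ -2140.5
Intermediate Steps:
D = -68/37 (D = -68*1/37 = -68/37 ≈ -1.8378)
(D + X(13))*120 = (-68/37 + (-3 - 1*13))*120 = (-68/37 + (-3 - 13))*120 = (-68/37 - 16)*120 = -660/37*120 = -79200/37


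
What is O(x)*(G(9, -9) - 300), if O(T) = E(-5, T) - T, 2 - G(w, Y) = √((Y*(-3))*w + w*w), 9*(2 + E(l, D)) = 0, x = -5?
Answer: -948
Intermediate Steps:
E(l, D) = -2 (E(l, D) = -2 + (⅑)*0 = -2 + 0 = -2)
G(w, Y) = 2 - √(w² - 3*Y*w) (G(w, Y) = 2 - √((Y*(-3))*w + w*w) = 2 - √((-3*Y)*w + w²) = 2 - √(-3*Y*w + w²) = 2 - √(w² - 3*Y*w))
O(T) = -2 - T
O(x)*(G(9, -9) - 300) = (-2 - 1*(-5))*((2 - √(-1*9*(-1*9 + 3*(-9)))) - 300) = (-2 + 5)*((2 - √(-1*9*(-9 - 27))) - 300) = 3*((2 - √(-1*9*(-36))) - 300) = 3*((2 - √324) - 300) = 3*((2 - 1*18) - 300) = 3*((2 - 18) - 300) = 3*(-16 - 300) = 3*(-316) = -948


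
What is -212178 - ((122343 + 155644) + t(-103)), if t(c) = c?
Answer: -490062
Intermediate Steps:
-212178 - ((122343 + 155644) + t(-103)) = -212178 - ((122343 + 155644) - 103) = -212178 - (277987 - 103) = -212178 - 1*277884 = -212178 - 277884 = -490062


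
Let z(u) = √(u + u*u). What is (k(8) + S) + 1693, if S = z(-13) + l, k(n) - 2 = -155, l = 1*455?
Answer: 1995 + 2*√39 ≈ 2007.5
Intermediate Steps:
l = 455
k(n) = -153 (k(n) = 2 - 155 = -153)
z(u) = √(u + u²)
S = 455 + 2*√39 (S = √(-13*(1 - 13)) + 455 = √(-13*(-12)) + 455 = √156 + 455 = 2*√39 + 455 = 455 + 2*√39 ≈ 467.49)
(k(8) + S) + 1693 = (-153 + (455 + 2*√39)) + 1693 = (302 + 2*√39) + 1693 = 1995 + 2*√39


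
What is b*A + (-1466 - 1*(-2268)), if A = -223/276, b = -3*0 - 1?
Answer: 221575/276 ≈ 802.81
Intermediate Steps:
b = -1 (b = 0 - 1 = -1)
A = -223/276 (A = -223*1/276 = -223/276 ≈ -0.80797)
b*A + (-1466 - 1*(-2268)) = -1*(-223/276) + (-1466 - 1*(-2268)) = 223/276 + (-1466 + 2268) = 223/276 + 802 = 221575/276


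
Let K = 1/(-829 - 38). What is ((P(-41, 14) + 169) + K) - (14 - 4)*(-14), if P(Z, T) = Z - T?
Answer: 220217/867 ≈ 254.00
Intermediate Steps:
K = -1/867 (K = 1/(-867) = -1/867 ≈ -0.0011534)
((P(-41, 14) + 169) + K) - (14 - 4)*(-14) = (((-41 - 1*14) + 169) - 1/867) - (14 - 4)*(-14) = (((-41 - 14) + 169) - 1/867) - 10*(-14) = ((-55 + 169) - 1/867) - 1*(-140) = (114 - 1/867) + 140 = 98837/867 + 140 = 220217/867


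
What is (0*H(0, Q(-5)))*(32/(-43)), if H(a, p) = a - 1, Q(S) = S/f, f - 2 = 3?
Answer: 0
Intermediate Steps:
f = 5 (f = 2 + 3 = 5)
Q(S) = S/5
H(a, p) = -1 + a
(0*H(0, Q(-5)))*(32/(-43)) = (0*(-1 + 0))*(32/(-43)) = (0*(-1))*(32*(-1/43)) = 0*(-32/43) = 0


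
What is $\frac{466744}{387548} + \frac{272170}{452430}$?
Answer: $\frac{7916198177}{4383458541} \approx 1.8059$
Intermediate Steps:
$\frac{466744}{387548} + \frac{272170}{452430} = 466744 \cdot \frac{1}{387548} + 272170 \cdot \frac{1}{452430} = \frac{116686}{96887} + \frac{27217}{45243} = \frac{7916198177}{4383458541}$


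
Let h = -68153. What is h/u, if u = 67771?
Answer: -68153/67771 ≈ -1.0056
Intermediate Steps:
h/u = -68153/67771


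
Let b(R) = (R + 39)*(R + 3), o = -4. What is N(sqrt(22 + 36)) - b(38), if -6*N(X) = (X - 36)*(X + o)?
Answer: -9572/3 + 20*sqrt(58)/3 ≈ -3139.9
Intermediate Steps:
b(R) = (3 + R)*(39 + R) (b(R) = (39 + R)*(3 + R) = (3 + R)*(39 + R))
N(X) = -(-36 + X)*(-4 + X)/6 (N(X) = -(X - 36)*(X - 4)/6 = -(-36 + X)*(-4 + X)/6)
N(sqrt(22 + 36)) - b(38) = (-24 - (sqrt(22 + 36))**2/6 + 20*sqrt(22 + 36)/3) - (117 + 38**2 + 42*38) = (-24 - (sqrt(58))**2/6 + 20*sqrt(58)/3) - (117 + 1444 + 1596) = (-24 - 1/6*58 + 20*sqrt(58)/3) - 1*3157 = (-24 - 29/3 + 20*sqrt(58)/3) - 3157 = (-101/3 + 20*sqrt(58)/3) - 3157 = -9572/3 + 20*sqrt(58)/3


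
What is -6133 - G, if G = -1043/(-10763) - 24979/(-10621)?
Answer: -701366603139/114313823 ≈ -6135.4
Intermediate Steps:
G = 279926680/114313823 (G = -1043*(-1/10763) - 24979*(-1/10621) = 1043/10763 + 24979/10621 = 279926680/114313823 ≈ 2.4488)
-6133 - G = -6133 - 1*279926680/114313823 = -6133 - 279926680/114313823 = -701366603139/114313823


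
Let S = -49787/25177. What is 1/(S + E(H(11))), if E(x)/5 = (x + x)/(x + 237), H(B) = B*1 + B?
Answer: -6520843/7355893 ≈ -0.88648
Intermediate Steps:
H(B) = 2*B (H(B) = B + B = 2*B)
E(x) = 10*x/(237 + x) (E(x) = 5*((x + x)/(x + 237)) = 5*((2*x)/(237 + x)) = 5*(2*x/(237 + x)) = 10*x/(237 + x))
S = -49787/25177 (S = -49787*1/25177 = -49787/25177 ≈ -1.9775)
1/(S + E(H(11))) = 1/(-49787/25177 + 10*(2*11)/(237 + 2*11)) = 1/(-49787/25177 + 10*22/(237 + 22)) = 1/(-49787/25177 + 10*22/259) = 1/(-49787/25177 + 10*22*(1/259)) = 1/(-49787/25177 + 220/259) = 1/(-7355893/6520843) = -6520843/7355893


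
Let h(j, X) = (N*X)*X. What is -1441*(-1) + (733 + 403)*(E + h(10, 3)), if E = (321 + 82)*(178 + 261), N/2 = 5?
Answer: 201081393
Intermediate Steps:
N = 10 (N = 2*5 = 10)
E = 176917 (E = 403*439 = 176917)
h(j, X) = 10*X² (h(j, X) = (10*X)*X = 10*X²)
-1441*(-1) + (733 + 403)*(E + h(10, 3)) = -1441*(-1) + (733 + 403)*(176917 + 10*3²) = 1441 + 1136*(176917 + 10*9) = 1441 + 1136*(176917 + 90) = 1441 + 1136*177007 = 1441 + 201079952 = 201081393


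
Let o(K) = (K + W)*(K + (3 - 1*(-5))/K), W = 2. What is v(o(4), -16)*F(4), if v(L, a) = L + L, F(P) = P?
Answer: 288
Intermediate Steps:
o(K) = (2 + K)*(K + 8/K) (o(K) = (K + 2)*(K + (3 - 1*(-5))/K) = (2 + K)*(K + (3 + 5)/K) = (2 + K)*(K + 8/K))
v(L, a) = 2*L
v(o(4), -16)*F(4) = (2*(8 + 4**2 + 2*4 + 16/4))*4 = (2*(8 + 16 + 8 + 16*(1/4)))*4 = (2*(8 + 16 + 8 + 4))*4 = (2*36)*4 = 72*4 = 288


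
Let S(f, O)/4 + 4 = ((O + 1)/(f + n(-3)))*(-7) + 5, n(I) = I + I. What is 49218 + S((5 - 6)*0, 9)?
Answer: 147806/3 ≈ 49269.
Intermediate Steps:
n(I) = 2*I
S(f, O) = 4 - 28*(1 + O)/(-6 + f) (S(f, O) = -16 + 4*(((O + 1)/(f + 2*(-3)))*(-7) + 5) = -16 + 4*(((1 + O)/(f - 6))*(-7) + 5) = -16 + 4*(((1 + O)/(-6 + f))*(-7) + 5) = -16 + 4*(-7*(1 + O)/(-6 + f) + 5) = -16 + 4*(5 - 7*(1 + O)/(-6 + f)) = -16 + (20 - 28*(1 + O)/(-6 + f)) = 4 - 28*(1 + O)/(-6 + f))
49218 + S((5 - 6)*0, 9) = 49218 + 4*(-13 + (5 - 6)*0 - 7*9)/(-6 + (5 - 6)*0) = 49218 + 4*(-13 - 1*0 - 63)/(-6 - 1*0) = 49218 + 4*(-13 + 0 - 63)/(-6 + 0) = 49218 + 4*(-76)/(-6) = 49218 + 4*(-⅙)*(-76) = 49218 + 152/3 = 147806/3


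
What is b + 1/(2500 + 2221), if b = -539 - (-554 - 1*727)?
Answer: 3502983/4721 ≈ 742.00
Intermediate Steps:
b = 742 (b = -539 - (-554 - 727) = -539 - 1*(-1281) = -539 + 1281 = 742)
b + 1/(2500 + 2221) = 742 + 1/(2500 + 2221) = 742 + 1/4721 = 3502983/4721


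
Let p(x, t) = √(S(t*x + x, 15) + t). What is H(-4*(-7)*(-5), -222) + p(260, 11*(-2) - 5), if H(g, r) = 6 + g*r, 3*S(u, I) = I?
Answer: 31086 + I*√22 ≈ 31086.0 + 4.6904*I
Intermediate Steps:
S(u, I) = I/3
p(x, t) = √(5 + t) (p(x, t) = √((⅓)*15 + t) = √(5 + t))
H(-4*(-7)*(-5), -222) + p(260, 11*(-2) - 5) = (6 + (-4*(-7)*(-5))*(-222)) + √(5 + (11*(-2) - 5)) = (6 + (28*(-5))*(-222)) + √(5 + (-22 - 5)) = (6 - 140*(-222)) + √(5 - 27) = (6 + 31080) + √(-22) = 31086 + I*√22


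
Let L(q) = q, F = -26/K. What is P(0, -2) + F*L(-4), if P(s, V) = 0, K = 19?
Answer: 104/19 ≈ 5.4737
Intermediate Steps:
F = -26/19 ≈ -1.3684
P(0, -2) + F*L(-4) = 0 - 26/19*(-4) = 0 + 104/19 = 104/19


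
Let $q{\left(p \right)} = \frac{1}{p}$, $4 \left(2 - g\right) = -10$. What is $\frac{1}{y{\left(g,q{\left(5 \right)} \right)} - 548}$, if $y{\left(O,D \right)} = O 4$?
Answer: $- \frac{1}{530} \approx -0.0018868$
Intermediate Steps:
$g = \frac{9}{2}$ ($g = 2 - - \frac{5}{2} = 2 + \frac{5}{2} = \frac{9}{2} \approx 4.5$)
$y{\left(O,D \right)} = 4 O$
$\frac{1}{y{\left(g,q{\left(5 \right)} \right)} - 548} = \frac{1}{4 \cdot \frac{9}{2} - 548} = \frac{1}{18 - 548} = \frac{1}{-530} = - \frac{1}{530}$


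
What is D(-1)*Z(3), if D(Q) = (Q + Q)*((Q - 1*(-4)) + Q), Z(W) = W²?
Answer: -36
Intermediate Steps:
D(Q) = 2*Q*(4 + 2*Q) (D(Q) = (2*Q)*((Q + 4) + Q) = (2*Q)*((4 + Q) + Q) = (2*Q)*(4 + 2*Q) = 2*Q*(4 + 2*Q))
D(-1)*Z(3) = (4*(-1)*(2 - 1))*3² = (4*(-1)*1)*9 = -4*9 = -36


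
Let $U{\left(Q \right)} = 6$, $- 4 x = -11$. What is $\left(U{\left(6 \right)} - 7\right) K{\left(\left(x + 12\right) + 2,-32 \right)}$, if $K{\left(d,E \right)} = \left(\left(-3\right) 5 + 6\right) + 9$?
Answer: $0$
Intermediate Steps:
$x = \frac{11}{4}$ ($x = \left(- \frac{1}{4}\right) \left(-11\right) = \frac{11}{4} \approx 2.75$)
$K{\left(d,E \right)} = 0$ ($K{\left(d,E \right)} = \left(-15 + 6\right) + 9 = -9 + 9 = 0$)
$\left(U{\left(6 \right)} - 7\right) K{\left(\left(x + 12\right) + 2,-32 \right)} = \left(6 - 7\right) 0 = \left(-1\right) 0 = 0$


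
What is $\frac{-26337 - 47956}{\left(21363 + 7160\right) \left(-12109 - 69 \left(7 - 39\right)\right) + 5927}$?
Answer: $\frac{74293}{282400296} \approx 0.00026308$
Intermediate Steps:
$\frac{-26337 - 47956}{\left(21363 + 7160\right) \left(-12109 - 69 \left(7 - 39\right)\right) + 5927} = - \frac{74293}{28523 \left(-12109 - -2208\right) + 5927} = - \frac{74293}{28523 \left(-12109 + 2208\right) + 5927} = - \frac{74293}{28523 \left(-9901\right) + 5927} = - \frac{74293}{-282406223 + 5927} = - \frac{74293}{-282400296} = \left(-74293\right) \left(- \frac{1}{282400296}\right) = \frac{74293}{282400296}$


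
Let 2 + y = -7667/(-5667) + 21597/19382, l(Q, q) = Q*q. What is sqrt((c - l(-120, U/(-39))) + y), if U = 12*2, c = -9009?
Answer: I*sqrt(18517822919956285460106)/1427891322 ≈ 95.302*I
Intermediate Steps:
U = 24
y = 51316405/109837794 (y = -2 + (-7667/(-5667) + 21597/19382) = -2 + (-7667*(-1/5667) + 21597*(1/19382)) = -2 + (7667/5667 + 21597/19382) = -2 + 270991993/109837794 = 51316405/109837794 ≈ 0.46720)
sqrt((c - l(-120, U/(-39))) + y) = sqrt((-9009 - (-120)*24/(-39)) + 51316405/109837794) = sqrt((-9009 - (-120)*24*(-1/39)) + 51316405/109837794) = sqrt((-9009 - (-120)*(-8)/13) + 51316405/109837794) = sqrt((-9009 - 1*960/13) + 51316405/109837794) = sqrt((-9009 - 960/13) + 51316405/109837794) = sqrt(-118077/13 + 51316405/109837794) = sqrt(-12968650088873/1427891322) = I*sqrt(18517822919956285460106)/1427891322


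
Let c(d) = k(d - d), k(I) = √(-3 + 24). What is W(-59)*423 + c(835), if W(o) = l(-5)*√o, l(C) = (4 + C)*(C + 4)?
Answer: √21 + 423*I*√59 ≈ 4.5826 + 3249.1*I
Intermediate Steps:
l(C) = (4 + C)² (l(C) = (4 + C)*(4 + C) = (4 + C)²)
W(o) = √o (W(o) = (4 - 5)²*√o = (-1)²*√o = 1*√o = √o)
k(I) = √21
c(d) = √21
W(-59)*423 + c(835) = √(-59)*423 + √21 = (I*√59)*423 + √21 = 423*I*√59 + √21 = √21 + 423*I*√59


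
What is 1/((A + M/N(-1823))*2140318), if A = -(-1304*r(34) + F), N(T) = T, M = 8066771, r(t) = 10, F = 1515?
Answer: 1823/27702786530672 ≈ 6.5806e-11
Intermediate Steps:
A = 11525 (A = -(-1304*10 + 1515) = -(-13040 + 1515) = -1*(-11525) = 11525)
1/((A + M/N(-1823))*2140318) = 1/((11525 + 8066771/(-1823))*2140318) = (1/2140318)/(11525 + 8066771*(-1/1823)) = (1/2140318)/(11525 - 8066771/1823) = (1/2140318)/(12943304/1823) = (1823/12943304)*(1/2140318) = 1823/27702786530672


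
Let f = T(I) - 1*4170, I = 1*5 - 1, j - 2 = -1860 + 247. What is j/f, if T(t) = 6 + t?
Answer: 1611/4160 ≈ 0.38726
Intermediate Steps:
j = -1611 (j = 2 + (-1860 + 247) = 2 - 1613 = -1611)
I = 4 (I = 5 - 1 = 4)
f = -4160 (f = (6 + 4) - 1*4170 = 10 - 4170 = -4160)
j/f = -1611/(-4160) = -1611*(-1/4160) = 1611/4160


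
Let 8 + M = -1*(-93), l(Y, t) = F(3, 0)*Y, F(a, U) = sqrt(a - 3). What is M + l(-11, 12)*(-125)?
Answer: 85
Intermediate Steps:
F(a, U) = sqrt(-3 + a)
l(Y, t) = 0 (l(Y, t) = sqrt(-3 + 3)*Y = sqrt(0)*Y = 0*Y = 0)
M = 85 (M = -8 - 1*(-93) = -8 + 93 = 85)
M + l(-11, 12)*(-125) = 85 + 0*(-125) = 85 + 0 = 85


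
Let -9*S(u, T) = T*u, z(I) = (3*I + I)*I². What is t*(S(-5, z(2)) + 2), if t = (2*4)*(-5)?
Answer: -7120/9 ≈ -791.11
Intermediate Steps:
t = -40 (t = 8*(-5) = -40)
z(I) = 4*I³ (z(I) = (4*I)*I² = 4*I³)
S(u, T) = -T*u/9
t*(S(-5, z(2)) + 2) = -40*(-⅑*4*2³*(-5) + 2) = -40*(-⅑*4*8*(-5) + 2) = -40*(-⅑*32*(-5) + 2) = -40*(160/9 + 2) = -40*178/9 = -7120/9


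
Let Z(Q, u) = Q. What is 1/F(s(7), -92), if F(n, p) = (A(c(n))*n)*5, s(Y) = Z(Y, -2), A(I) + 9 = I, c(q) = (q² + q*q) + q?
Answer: 1/3360 ≈ 0.00029762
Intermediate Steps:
c(q) = q + 2*q² (c(q) = (q² + q²) + q = 2*q² + q = q + 2*q²)
A(I) = -9 + I
s(Y) = Y
F(n, p) = 5*n*(-9 + n*(1 + 2*n)) (F(n, p) = ((-9 + n*(1 + 2*n))*n)*5 = (n*(-9 + n*(1 + 2*n)))*5 = 5*n*(-9 + n*(1 + 2*n)))
1/F(s(7), -92) = 1/(5*7*(-9 + 7*(1 + 2*7))) = 1/(5*7*(-9 + 7*(1 + 14))) = 1/(5*7*(-9 + 7*15)) = 1/(5*7*(-9 + 105)) = 1/(5*7*96) = 1/3360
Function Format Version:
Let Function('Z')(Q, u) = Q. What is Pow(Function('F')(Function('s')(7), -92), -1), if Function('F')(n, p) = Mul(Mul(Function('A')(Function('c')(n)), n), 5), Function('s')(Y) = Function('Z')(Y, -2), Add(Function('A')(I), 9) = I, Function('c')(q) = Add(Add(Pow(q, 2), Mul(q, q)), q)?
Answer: Rational(1, 3360) ≈ 0.00029762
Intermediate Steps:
Function('c')(q) = Add(q, Mul(2, Pow(q, 2))) (Function('c')(q) = Add(Add(Pow(q, 2), Pow(q, 2)), q) = Add(Mul(2, Pow(q, 2)), q) = Add(q, Mul(2, Pow(q, 2))))
Function('A')(I) = Add(-9, I)
Function('s')(Y) = Y
Function('F')(n, p) = Mul(5, n, Add(-9, Mul(n, Add(1, Mul(2, n))))) (Function('F')(n, p) = Mul(Mul(Add(-9, Mul(n, Add(1, Mul(2, n)))), n), 5) = Mul(Mul(n, Add(-9, Mul(n, Add(1, Mul(2, n))))), 5) = Mul(5, n, Add(-9, Mul(n, Add(1, Mul(2, n))))))
Pow(Function('F')(Function('s')(7), -92), -1) = Pow(Mul(5, 7, Add(-9, Mul(7, Add(1, Mul(2, 7))))), -1) = Pow(Mul(5, 7, Add(-9, Mul(7, Add(1, 14)))), -1) = Pow(Mul(5, 7, Add(-9, Mul(7, 15))), -1) = Pow(Mul(5, 7, Add(-9, 105)), -1) = Pow(Mul(5, 7, 96), -1) = Pow(3360, -1) = Rational(1, 3360)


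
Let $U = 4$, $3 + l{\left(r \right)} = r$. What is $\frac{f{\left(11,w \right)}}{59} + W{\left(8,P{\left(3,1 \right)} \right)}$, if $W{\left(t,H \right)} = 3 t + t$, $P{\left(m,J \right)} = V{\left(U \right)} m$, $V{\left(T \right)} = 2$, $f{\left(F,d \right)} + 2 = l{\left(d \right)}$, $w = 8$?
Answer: $\frac{1891}{59} \approx 32.051$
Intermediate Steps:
$l{\left(r \right)} = -3 + r$
$f{\left(F,d \right)} = -5 + d$ ($f{\left(F,d \right)} = -2 + \left(-3 + d\right) = -5 + d$)
$P{\left(m,J \right)} = 2 m$
$W{\left(t,H \right)} = 4 t$
$\frac{f{\left(11,w \right)}}{59} + W{\left(8,P{\left(3,1 \right)} \right)} = \frac{-5 + 8}{59} + 4 \cdot 8 = 3 \cdot \frac{1}{59} + 32 = \frac{3}{59} + 32 = \frac{1891}{59}$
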